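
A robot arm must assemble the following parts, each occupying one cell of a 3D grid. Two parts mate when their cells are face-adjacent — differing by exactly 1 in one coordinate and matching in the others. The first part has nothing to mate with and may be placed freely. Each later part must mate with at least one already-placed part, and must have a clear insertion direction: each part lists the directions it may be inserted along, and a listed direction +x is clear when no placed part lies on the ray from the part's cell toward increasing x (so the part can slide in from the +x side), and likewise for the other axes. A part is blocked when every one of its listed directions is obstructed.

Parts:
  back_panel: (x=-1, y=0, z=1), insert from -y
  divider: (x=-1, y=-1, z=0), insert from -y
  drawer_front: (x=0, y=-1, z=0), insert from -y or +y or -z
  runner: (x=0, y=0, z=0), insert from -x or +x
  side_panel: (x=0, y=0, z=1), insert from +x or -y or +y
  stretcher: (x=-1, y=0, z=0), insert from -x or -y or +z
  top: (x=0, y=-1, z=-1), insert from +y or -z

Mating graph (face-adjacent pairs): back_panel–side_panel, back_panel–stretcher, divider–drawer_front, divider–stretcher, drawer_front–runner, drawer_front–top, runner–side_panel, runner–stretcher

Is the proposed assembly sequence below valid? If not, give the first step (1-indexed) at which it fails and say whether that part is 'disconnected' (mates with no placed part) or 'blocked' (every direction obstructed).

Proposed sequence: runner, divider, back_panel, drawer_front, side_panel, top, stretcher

Invalid at step 2 (disconnected)

1. runner@(0, 0, 0) [-x clear] — {runner}
2. divider@(-1, -1, 0) — no placed neighbour ⇒ disconnected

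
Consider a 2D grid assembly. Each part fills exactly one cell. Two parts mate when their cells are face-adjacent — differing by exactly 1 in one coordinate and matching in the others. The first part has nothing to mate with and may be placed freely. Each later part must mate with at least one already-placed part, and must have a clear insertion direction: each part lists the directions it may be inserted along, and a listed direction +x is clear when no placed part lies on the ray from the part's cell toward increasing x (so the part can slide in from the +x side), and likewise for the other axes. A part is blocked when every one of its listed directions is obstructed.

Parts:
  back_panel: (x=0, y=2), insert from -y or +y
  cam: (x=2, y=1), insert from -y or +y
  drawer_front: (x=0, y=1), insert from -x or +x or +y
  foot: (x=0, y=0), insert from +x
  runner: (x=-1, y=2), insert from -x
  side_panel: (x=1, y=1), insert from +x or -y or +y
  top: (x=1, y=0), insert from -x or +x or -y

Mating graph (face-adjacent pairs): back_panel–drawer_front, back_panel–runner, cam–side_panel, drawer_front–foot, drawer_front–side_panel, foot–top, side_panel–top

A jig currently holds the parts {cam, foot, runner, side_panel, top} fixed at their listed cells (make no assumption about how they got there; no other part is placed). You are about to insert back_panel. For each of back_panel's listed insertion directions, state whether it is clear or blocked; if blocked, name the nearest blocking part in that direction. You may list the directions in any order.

-y: nearest on ray is foot@(0, 0) ⇒ blocked
+y: ray from back_panel(0, 2) has no placed part ⇒ clear

+y: clear; -y: blocked by foot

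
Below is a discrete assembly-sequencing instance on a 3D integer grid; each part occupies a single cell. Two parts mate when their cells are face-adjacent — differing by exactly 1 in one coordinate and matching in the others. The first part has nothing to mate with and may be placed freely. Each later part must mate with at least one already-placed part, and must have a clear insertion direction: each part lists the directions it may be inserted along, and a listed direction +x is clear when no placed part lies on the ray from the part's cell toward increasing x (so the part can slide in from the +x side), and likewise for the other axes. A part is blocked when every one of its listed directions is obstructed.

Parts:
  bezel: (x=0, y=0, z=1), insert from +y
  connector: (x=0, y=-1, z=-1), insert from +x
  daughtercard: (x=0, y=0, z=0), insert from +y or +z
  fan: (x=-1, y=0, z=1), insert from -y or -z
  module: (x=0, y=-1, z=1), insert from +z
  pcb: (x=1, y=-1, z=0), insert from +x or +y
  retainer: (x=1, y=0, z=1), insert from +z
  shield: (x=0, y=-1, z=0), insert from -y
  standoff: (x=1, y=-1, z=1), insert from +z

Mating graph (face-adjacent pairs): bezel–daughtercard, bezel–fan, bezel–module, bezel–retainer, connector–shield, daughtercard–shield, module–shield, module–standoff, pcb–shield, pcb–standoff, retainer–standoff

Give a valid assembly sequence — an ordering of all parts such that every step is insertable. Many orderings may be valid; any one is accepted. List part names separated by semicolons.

1. retainer@(1, 0, 1) [+z clear] — {retainer}
2. bezel@(0, 0, 1) [+y clear] — {bezel, retainer}
3. module@(0, -1, 1) [+z clear] — {bezel, module, retainer}
4. shield@(0, -1, 0) [-y clear] — {bezel, module, retainer, shield}
5. connector@(0, -1, -1) [+x clear] — {bezel, connector, module, retainer, shield}
6. fan@(-1, 0, 1) [-y clear] — {bezel, connector, fan, module, retainer, shield}
7. standoff@(1, -1, 1) [+z clear] — {bezel, connector, fan, module, retainer, shield, standoff}
8. pcb@(1, -1, 0) [+x clear] — {bezel, connector, fan, module, pcb, retainer, shield, standoff}
9. daughtercard@(0, 0, 0) [+y clear] — {bezel, connector, daughtercard, fan, module, pcb, retainer, shield, standoff}

retainer; bezel; module; shield; connector; fan; standoff; pcb; daughtercard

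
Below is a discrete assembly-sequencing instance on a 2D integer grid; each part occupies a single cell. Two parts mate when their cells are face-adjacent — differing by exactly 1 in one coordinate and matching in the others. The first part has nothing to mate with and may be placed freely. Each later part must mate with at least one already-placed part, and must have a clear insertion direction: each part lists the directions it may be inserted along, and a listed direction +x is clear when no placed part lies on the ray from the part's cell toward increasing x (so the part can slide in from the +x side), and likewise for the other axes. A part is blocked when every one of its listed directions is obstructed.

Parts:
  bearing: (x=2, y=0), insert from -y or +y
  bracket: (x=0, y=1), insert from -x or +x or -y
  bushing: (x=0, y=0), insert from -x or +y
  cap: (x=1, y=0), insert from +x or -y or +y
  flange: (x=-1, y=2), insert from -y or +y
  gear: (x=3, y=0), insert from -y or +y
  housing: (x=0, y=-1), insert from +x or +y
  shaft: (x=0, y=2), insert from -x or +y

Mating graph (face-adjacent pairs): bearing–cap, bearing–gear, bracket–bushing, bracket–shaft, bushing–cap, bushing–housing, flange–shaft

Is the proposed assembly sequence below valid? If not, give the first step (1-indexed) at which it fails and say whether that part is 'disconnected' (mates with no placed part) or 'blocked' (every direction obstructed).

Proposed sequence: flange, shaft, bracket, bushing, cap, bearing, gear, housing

Valid

1. flange@(-1, 2) [-y clear] — {flange}
2. shaft@(0, 2) [+y clear] — {flange, shaft}
3. bracket@(0, 1) [-x clear] — {bracket, flange, shaft}
4. bushing@(0, 0) [-x clear] — {bracket, bushing, flange, shaft}
5. cap@(1, 0) [+x clear] — {bracket, bushing, cap, flange, shaft}
6. bearing@(2, 0) [-y clear] — {bearing, bracket, bushing, cap, flange, shaft}
7. gear@(3, 0) [-y clear] — {bearing, bracket, bushing, cap, flange, gear, shaft}
8. housing@(0, -1) [+x clear] — {bearing, bracket, bushing, cap, flange, gear, housing, shaft}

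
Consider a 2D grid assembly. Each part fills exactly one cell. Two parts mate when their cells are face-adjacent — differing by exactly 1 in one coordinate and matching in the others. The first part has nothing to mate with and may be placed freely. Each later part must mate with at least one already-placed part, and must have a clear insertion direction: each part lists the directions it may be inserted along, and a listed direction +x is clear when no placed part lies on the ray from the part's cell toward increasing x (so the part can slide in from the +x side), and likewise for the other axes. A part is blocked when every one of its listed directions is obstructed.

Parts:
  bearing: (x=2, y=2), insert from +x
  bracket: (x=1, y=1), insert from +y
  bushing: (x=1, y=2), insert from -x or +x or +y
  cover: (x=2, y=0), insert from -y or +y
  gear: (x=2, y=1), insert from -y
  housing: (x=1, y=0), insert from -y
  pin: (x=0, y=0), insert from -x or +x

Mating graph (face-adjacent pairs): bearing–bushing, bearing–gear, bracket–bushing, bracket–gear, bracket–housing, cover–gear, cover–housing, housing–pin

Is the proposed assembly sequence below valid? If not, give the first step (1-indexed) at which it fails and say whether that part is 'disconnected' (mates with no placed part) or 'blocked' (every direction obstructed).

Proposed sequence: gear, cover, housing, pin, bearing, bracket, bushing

Valid

1. gear@(2, 1) [-y clear] — {gear}
2. cover@(2, 0) [-y clear] — {cover, gear}
3. housing@(1, 0) [-y clear] — {cover, gear, housing}
4. pin@(0, 0) [-x clear] — {cover, gear, housing, pin}
5. bearing@(2, 2) [+x clear] — {bearing, cover, gear, housing, pin}
6. bracket@(1, 1) [+y clear] — {bearing, bracket, cover, gear, housing, pin}
7. bushing@(1, 2) [-x clear] — {bearing, bracket, bushing, cover, gear, housing, pin}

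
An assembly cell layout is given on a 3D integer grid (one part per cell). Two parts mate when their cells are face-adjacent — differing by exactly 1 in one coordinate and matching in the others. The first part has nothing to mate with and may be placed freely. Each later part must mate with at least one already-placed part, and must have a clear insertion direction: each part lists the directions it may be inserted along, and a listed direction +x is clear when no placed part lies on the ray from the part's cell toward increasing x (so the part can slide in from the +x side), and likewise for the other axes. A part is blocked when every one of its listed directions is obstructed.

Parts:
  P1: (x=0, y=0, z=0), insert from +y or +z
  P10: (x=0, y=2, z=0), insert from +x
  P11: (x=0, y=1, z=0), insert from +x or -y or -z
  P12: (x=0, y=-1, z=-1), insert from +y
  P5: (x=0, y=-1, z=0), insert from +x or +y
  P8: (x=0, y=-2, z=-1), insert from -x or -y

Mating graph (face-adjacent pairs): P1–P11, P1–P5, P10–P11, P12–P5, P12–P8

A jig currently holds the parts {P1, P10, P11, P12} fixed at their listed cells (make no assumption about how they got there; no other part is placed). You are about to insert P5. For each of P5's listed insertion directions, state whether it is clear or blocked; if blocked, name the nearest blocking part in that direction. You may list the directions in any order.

+x: clear; +y: blocked by P1

+x: ray from P5(0, -1, 0) has no placed part ⇒ clear
+y: nearest on ray is P1@(0, 0, 0) ⇒ blocked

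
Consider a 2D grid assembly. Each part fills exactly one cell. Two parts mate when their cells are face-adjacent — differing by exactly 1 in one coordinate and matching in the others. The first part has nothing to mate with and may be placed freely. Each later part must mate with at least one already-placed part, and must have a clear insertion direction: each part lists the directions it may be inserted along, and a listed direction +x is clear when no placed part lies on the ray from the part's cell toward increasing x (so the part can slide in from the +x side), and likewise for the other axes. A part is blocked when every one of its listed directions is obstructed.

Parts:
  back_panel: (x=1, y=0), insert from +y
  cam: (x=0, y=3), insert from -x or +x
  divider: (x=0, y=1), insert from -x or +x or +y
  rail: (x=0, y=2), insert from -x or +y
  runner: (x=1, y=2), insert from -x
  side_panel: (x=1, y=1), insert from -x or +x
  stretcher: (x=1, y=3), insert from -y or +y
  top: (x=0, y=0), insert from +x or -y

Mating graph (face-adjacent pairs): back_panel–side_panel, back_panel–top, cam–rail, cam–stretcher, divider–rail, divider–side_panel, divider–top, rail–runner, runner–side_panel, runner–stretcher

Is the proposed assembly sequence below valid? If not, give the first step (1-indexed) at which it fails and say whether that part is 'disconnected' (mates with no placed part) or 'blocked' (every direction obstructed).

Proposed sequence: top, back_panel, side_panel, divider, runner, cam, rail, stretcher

1. top@(0, 0) [+x clear] — {top}
2. back_panel@(1, 0) [+y clear] — {back_panel, top}
3. side_panel@(1, 1) [-x clear] — {back_panel, side_panel, top}
4. divider@(0, 1) [-x clear] — {back_panel, divider, side_panel, top}
5. runner@(1, 2) [-x clear] — {back_panel, divider, runner, side_panel, top}
6. cam@(0, 3) — no placed neighbour ⇒ disconnected

Invalid at step 6 (disconnected)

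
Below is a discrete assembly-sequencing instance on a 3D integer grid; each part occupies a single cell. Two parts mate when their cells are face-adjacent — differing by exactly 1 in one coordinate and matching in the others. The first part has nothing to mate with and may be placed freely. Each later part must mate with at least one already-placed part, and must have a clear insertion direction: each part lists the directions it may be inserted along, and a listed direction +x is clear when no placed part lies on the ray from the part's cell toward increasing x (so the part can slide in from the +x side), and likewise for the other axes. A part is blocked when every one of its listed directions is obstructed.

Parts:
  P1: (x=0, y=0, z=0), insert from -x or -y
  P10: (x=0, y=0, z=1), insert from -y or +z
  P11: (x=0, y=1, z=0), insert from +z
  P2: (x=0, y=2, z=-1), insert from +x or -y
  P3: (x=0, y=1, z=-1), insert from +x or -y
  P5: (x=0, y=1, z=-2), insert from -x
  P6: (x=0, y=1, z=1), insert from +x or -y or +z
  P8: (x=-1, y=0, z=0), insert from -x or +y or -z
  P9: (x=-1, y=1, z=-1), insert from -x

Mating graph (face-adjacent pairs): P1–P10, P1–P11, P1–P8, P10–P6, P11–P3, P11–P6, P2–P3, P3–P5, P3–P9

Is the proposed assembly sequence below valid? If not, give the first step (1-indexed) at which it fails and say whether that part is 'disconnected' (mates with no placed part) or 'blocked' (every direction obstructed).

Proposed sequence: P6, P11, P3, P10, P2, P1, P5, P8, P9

1. P6@(0, 1, 1) [+x clear] — {P6}
2. P11@(0, 1, 0) — +z all obstructed ⇒ blocked

Invalid at step 2 (blocked)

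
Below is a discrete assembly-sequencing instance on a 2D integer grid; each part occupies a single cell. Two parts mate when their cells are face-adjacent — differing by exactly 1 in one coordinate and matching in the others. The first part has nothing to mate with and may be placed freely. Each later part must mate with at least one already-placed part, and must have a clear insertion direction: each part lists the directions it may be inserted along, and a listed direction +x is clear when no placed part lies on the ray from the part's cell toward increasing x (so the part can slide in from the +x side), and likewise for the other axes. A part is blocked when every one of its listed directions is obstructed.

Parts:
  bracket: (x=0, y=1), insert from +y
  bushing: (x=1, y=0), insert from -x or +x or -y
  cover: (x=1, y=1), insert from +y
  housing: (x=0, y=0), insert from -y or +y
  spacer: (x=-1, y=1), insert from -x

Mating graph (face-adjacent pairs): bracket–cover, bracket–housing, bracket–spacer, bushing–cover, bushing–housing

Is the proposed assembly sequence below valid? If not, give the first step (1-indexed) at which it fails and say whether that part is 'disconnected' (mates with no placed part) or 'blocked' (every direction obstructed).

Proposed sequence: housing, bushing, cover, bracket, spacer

Valid

1. housing@(0, 0) [-y clear] — {housing}
2. bushing@(1, 0) [+x clear] — {bushing, housing}
3. cover@(1, 1) [+y clear] — {bushing, cover, housing}
4. bracket@(0, 1) [+y clear] — {bracket, bushing, cover, housing}
5. spacer@(-1, 1) [-x clear] — {bracket, bushing, cover, housing, spacer}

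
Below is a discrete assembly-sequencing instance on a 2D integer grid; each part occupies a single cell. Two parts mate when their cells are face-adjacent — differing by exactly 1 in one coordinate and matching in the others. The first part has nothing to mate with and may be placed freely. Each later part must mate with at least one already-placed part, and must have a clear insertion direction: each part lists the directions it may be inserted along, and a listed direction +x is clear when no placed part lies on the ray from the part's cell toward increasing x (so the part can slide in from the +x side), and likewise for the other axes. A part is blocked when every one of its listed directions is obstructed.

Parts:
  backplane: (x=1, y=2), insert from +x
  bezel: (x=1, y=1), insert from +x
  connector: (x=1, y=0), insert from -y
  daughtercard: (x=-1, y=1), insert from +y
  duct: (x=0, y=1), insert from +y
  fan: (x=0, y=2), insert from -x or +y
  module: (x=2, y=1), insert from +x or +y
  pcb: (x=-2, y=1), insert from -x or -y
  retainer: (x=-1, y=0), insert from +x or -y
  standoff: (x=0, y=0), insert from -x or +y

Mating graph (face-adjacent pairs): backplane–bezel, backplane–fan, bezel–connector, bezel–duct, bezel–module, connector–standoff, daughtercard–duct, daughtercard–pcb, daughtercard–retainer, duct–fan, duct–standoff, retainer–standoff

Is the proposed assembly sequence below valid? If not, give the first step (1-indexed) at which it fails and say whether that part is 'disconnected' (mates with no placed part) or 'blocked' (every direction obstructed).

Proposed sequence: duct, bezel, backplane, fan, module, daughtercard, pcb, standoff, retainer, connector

Valid

1. duct@(0, 1) [+y clear] — {duct}
2. bezel@(1, 1) [+x clear] — {bezel, duct}
3. backplane@(1, 2) [+x clear] — {backplane, bezel, duct}
4. fan@(0, 2) [-x clear] — {backplane, bezel, duct, fan}
5. module@(2, 1) [+x clear] — {backplane, bezel, duct, fan, module}
6. daughtercard@(-1, 1) [+y clear] — {backplane, bezel, daughtercard, duct, fan, module}
7. pcb@(-2, 1) [-x clear] — {backplane, bezel, daughtercard, duct, fan, module, pcb}
8. standoff@(0, 0) [-x clear] — {backplane, bezel, daughtercard, duct, fan, module, pcb, standoff}
9. retainer@(-1, 0) [-y clear] — {backplane, bezel, daughtercard, duct, fan, module, pcb, retainer, standoff}
10. connector@(1, 0) [-y clear] — {backplane, bezel, connector, daughtercard, duct, fan, module, pcb, retainer, standoff}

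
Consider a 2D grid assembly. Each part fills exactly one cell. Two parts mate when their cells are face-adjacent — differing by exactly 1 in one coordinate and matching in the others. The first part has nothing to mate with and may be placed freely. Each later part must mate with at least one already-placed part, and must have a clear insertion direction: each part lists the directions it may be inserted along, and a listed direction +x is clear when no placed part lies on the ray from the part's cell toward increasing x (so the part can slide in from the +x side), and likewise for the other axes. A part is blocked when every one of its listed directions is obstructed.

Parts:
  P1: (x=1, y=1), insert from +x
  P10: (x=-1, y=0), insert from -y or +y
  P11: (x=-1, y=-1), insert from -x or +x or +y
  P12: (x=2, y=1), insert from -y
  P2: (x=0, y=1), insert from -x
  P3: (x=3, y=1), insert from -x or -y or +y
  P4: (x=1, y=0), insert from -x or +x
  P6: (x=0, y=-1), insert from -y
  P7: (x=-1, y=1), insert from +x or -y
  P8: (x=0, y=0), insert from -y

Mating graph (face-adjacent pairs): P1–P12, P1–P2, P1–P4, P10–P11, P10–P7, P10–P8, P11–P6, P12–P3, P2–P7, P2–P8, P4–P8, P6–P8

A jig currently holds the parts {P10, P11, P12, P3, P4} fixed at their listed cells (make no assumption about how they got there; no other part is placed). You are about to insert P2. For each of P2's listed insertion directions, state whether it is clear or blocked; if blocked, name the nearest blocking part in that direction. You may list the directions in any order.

-x: ray from P2(0, 1) has no placed part ⇒ clear

-x: clear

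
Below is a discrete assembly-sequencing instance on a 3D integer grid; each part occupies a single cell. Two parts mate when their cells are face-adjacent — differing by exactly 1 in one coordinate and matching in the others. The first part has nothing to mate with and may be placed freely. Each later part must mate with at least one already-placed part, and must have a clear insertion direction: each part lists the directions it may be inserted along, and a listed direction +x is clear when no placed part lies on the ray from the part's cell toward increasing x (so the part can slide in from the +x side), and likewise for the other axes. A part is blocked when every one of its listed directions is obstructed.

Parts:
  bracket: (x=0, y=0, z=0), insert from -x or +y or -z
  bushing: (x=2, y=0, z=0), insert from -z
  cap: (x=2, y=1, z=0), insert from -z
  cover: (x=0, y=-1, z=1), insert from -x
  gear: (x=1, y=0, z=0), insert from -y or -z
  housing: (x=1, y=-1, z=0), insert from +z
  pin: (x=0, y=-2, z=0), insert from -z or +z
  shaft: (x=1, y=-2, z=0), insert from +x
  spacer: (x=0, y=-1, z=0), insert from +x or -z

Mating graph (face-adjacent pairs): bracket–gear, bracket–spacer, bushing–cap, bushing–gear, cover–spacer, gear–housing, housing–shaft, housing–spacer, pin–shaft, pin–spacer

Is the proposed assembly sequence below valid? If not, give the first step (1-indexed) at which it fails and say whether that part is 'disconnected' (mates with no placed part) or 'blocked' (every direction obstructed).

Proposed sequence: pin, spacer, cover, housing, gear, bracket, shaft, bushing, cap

Valid

1. pin@(0, -2, 0) [-z clear] — {pin}
2. spacer@(0, -1, 0) [+x clear] — {pin, spacer}
3. cover@(0, -1, 1) [-x clear] — {cover, pin, spacer}
4. housing@(1, -1, 0) [+z clear] — {cover, housing, pin, spacer}
5. gear@(1, 0, 0) [-z clear] — {cover, gear, housing, pin, spacer}
6. bracket@(0, 0, 0) [-x clear] — {bracket, cover, gear, housing, pin, spacer}
7. shaft@(1, -2, 0) [+x clear] — {bracket, cover, gear, housing, pin, shaft, spacer}
8. bushing@(2, 0, 0) [-z clear] — {bracket, bushing, cover, gear, housing, pin, shaft, spacer}
9. cap@(2, 1, 0) [-z clear] — {bracket, bushing, cap, cover, gear, housing, pin, shaft, spacer}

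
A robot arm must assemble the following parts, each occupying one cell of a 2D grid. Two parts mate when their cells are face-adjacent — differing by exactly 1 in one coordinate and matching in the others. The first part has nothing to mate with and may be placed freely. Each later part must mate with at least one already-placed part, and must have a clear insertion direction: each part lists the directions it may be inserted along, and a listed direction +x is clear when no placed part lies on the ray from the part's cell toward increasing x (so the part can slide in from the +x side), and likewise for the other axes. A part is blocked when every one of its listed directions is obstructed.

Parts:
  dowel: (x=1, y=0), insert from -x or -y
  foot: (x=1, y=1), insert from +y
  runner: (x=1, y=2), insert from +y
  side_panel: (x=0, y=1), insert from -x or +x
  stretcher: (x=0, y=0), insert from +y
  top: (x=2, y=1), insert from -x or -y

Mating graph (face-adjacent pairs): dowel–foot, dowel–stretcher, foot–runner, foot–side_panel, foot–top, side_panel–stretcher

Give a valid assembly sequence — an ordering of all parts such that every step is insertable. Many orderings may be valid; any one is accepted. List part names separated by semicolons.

1. foot@(1, 1) [+y clear] — {foot}
2. runner@(1, 2) [+y clear] — {foot, runner}
3. dowel@(1, 0) [-x clear] — {dowel, foot, runner}
4. top@(2, 1) [-y clear] — {dowel, foot, runner, top}
5. stretcher@(0, 0) [+y clear] — {dowel, foot, runner, stretcher, top}
6. side_panel@(0, 1) [-x clear] — {dowel, foot, runner, side_panel, stretcher, top}

foot; runner; dowel; top; stretcher; side_panel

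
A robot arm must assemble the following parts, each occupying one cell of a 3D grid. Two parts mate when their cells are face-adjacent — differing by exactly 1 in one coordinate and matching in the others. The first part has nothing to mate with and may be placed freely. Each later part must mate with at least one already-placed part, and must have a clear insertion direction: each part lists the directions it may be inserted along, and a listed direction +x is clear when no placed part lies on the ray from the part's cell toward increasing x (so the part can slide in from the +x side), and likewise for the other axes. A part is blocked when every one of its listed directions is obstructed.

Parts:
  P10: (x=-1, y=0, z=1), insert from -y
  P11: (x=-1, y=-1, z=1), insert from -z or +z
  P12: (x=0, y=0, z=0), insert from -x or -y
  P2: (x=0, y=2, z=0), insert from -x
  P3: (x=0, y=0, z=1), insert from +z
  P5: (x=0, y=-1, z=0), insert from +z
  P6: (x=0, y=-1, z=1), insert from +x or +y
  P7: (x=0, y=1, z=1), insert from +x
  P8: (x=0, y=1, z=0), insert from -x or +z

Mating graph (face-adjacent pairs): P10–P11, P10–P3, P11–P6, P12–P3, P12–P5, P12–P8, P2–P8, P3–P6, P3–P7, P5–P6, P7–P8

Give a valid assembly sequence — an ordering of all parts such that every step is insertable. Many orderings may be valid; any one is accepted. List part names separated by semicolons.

1. P10@(-1, 0, 1) [-y clear] — {P10}
2. P11@(-1, -1, 1) [-z clear] — {P10, P11}
3. P3@(0, 0, 1) [+z clear] — {P10, P11, P3}
4. P12@(0, 0, 0) [-x clear] — {P10, P11, P12, P3}
5. P8@(0, 1, 0) [-x clear] — {P10, P11, P12, P3, P8}
6. P2@(0, 2, 0) [-x clear] — {P10, P11, P12, P2, P3, P8}
7. P7@(0, 1, 1) [+x clear] — {P10, P11, P12, P2, P3, P7, P8}
8. P5@(0, -1, 0) [+z clear] — {P10, P11, P12, P2, P3, P5, P7, P8}
9. P6@(0, -1, 1) [+x clear] — {P10, P11, P12, P2, P3, P5, P6, P7, P8}

P10; P11; P3; P12; P8; P2; P7; P5; P6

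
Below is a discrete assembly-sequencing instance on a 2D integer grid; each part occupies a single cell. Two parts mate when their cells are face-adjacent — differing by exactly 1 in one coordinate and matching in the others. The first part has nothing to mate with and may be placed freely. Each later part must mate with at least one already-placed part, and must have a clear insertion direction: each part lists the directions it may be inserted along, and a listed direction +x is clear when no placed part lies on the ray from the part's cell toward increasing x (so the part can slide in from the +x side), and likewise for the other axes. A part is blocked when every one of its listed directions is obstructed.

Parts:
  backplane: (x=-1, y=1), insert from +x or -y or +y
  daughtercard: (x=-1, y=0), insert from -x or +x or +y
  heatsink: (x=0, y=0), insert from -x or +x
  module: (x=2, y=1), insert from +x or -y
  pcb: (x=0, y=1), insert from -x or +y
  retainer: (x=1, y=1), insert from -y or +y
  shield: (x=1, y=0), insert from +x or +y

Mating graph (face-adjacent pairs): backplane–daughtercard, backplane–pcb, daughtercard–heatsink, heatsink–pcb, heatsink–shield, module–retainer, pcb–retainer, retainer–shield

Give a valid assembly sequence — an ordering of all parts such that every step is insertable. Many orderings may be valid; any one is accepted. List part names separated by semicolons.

retainer; module; shield; heatsink; daughtercard; backplane; pcb

1. retainer@(1, 1) [-y clear] — {retainer}
2. module@(2, 1) [+x clear] — {module, retainer}
3. shield@(1, 0) [+x clear] — {module, retainer, shield}
4. heatsink@(0, 0) [-x clear] — {heatsink, module, retainer, shield}
5. daughtercard@(-1, 0) [-x clear] — {daughtercard, heatsink, module, retainer, shield}
6. backplane@(-1, 1) [+y clear] — {backplane, daughtercard, heatsink, module, retainer, shield}
7. pcb@(0, 1) [+y clear] — {backplane, daughtercard, heatsink, module, pcb, retainer, shield}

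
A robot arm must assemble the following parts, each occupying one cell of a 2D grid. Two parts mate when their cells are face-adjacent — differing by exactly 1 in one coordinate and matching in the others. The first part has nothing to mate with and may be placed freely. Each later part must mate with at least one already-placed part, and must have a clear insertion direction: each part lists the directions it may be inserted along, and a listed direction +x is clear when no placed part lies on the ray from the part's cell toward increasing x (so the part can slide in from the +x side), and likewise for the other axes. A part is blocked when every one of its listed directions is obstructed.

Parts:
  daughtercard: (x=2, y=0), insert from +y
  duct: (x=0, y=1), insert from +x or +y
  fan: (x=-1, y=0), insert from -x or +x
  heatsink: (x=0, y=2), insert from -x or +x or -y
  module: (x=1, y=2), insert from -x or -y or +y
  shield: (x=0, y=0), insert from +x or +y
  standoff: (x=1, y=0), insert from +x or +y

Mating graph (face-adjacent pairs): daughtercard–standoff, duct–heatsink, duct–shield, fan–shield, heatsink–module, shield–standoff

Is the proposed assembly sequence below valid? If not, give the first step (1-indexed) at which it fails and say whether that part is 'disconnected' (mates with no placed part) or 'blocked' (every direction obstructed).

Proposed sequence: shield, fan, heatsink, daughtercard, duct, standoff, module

Invalid at step 3 (disconnected)

1. shield@(0, 0) [+x clear] — {shield}
2. fan@(-1, 0) [-x clear] — {fan, shield}
3. heatsink@(0, 2) — no placed neighbour ⇒ disconnected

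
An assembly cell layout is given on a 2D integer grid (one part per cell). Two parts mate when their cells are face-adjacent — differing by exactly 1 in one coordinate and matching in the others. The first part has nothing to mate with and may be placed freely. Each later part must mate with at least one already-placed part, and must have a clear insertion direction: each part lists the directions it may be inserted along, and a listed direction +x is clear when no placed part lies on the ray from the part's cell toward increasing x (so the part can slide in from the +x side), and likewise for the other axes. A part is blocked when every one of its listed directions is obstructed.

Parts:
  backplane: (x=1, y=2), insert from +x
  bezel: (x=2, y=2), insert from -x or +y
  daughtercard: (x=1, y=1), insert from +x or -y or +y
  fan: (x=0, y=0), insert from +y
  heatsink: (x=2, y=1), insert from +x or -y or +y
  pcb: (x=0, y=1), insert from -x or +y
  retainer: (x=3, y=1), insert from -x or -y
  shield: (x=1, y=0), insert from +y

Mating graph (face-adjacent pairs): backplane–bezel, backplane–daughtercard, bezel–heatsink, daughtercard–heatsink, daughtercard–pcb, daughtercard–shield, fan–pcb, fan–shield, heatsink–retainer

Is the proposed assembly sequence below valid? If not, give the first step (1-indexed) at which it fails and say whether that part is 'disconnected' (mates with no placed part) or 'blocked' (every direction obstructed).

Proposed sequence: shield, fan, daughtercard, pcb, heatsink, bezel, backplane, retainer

1. shield@(1, 0) [+y clear] — {shield}
2. fan@(0, 0) [+y clear] — {fan, shield}
3. daughtercard@(1, 1) [+x clear] — {daughtercard, fan, shield}
4. pcb@(0, 1) [-x clear] — {daughtercard, fan, pcb, shield}
5. heatsink@(2, 1) [+x clear] — {daughtercard, fan, heatsink, pcb, shield}
6. bezel@(2, 2) [-x clear] — {bezel, daughtercard, fan, heatsink, pcb, shield}
7. backplane@(1, 2) — +x all obstructed ⇒ blocked

Invalid at step 7 (blocked)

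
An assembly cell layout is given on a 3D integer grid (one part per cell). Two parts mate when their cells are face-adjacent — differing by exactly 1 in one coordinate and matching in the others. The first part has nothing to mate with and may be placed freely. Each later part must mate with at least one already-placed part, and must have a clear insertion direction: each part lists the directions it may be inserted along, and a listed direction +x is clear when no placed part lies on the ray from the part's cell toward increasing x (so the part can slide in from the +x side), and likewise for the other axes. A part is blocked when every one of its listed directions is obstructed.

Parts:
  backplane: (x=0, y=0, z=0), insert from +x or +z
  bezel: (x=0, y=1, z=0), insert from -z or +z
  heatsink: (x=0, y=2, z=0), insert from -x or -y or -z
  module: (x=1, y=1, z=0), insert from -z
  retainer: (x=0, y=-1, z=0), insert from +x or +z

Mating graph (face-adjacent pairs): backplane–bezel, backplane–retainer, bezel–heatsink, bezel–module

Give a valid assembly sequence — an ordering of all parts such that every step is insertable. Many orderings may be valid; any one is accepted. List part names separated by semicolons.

1. backplane@(0, 0, 0) [+x clear] — {backplane}
2. bezel@(0, 1, 0) [-z clear] — {backplane, bezel}
3. heatsink@(0, 2, 0) [-x clear] — {backplane, bezel, heatsink}
4. retainer@(0, -1, 0) [+x clear] — {backplane, bezel, heatsink, retainer}
5. module@(1, 1, 0) [-z clear] — {backplane, bezel, heatsink, module, retainer}

backplane; bezel; heatsink; retainer; module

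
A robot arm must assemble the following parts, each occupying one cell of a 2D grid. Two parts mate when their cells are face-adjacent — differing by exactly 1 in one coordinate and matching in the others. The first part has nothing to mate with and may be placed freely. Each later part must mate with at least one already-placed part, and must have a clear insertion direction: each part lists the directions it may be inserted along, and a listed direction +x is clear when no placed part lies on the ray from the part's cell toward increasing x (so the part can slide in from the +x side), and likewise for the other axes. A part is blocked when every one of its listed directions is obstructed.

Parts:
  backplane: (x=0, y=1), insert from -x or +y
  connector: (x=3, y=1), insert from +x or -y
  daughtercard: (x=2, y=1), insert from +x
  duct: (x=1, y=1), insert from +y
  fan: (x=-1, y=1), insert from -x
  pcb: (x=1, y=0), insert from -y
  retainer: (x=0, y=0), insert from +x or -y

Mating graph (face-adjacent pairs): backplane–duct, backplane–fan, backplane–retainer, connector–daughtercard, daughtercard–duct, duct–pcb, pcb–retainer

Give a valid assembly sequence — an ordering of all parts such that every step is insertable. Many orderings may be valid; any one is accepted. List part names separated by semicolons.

daughtercard; connector; duct; pcb; retainer; backplane; fan

1. daughtercard@(2, 1) [+x clear] — {daughtercard}
2. connector@(3, 1) [+x clear] — {connector, daughtercard}
3. duct@(1, 1) [+y clear] — {connector, daughtercard, duct}
4. pcb@(1, 0) [-y clear] — {connector, daughtercard, duct, pcb}
5. retainer@(0, 0) [-y clear] — {connector, daughtercard, duct, pcb, retainer}
6. backplane@(0, 1) [-x clear] — {backplane, connector, daughtercard, duct, pcb, retainer}
7. fan@(-1, 1) [-x clear] — {backplane, connector, daughtercard, duct, fan, pcb, retainer}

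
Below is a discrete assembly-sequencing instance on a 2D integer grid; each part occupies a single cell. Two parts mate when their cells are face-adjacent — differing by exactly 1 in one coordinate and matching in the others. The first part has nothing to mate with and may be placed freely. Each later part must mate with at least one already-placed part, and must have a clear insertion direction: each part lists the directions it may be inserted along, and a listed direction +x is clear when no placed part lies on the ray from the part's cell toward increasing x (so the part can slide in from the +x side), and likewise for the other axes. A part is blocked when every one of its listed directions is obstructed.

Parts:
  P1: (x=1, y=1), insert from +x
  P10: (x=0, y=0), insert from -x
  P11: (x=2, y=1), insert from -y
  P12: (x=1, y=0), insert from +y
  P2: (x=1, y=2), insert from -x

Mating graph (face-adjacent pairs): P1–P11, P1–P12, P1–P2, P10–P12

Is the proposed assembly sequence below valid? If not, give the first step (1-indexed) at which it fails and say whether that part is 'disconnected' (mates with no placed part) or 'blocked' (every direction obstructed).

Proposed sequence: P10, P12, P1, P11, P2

Valid

1. P10@(0, 0) [-x clear] — {P10}
2. P12@(1, 0) [+y clear] — {P10, P12}
3. P1@(1, 1) [+x clear] — {P1, P10, P12}
4. P11@(2, 1) [-y clear] — {P1, P10, P11, P12}
5. P2@(1, 2) [-x clear] — {P1, P10, P11, P12, P2}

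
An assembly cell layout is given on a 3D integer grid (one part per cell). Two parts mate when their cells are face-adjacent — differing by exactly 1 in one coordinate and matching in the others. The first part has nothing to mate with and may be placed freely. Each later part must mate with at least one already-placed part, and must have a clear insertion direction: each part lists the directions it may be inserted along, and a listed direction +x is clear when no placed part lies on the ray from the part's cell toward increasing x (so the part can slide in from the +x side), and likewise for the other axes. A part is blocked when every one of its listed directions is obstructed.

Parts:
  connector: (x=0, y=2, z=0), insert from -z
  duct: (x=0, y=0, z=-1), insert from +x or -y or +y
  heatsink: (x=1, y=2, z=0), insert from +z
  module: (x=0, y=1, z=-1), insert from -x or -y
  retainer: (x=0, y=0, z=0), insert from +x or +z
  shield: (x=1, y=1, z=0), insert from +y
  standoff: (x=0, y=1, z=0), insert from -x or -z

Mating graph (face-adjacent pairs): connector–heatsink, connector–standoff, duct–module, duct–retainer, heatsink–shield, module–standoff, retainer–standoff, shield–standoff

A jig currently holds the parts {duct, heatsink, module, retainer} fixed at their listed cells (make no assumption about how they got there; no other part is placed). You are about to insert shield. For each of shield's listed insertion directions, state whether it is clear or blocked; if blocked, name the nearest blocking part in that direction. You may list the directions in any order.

+y: nearest on ray is heatsink@(1, 2, 0) ⇒ blocked

+y: blocked by heatsink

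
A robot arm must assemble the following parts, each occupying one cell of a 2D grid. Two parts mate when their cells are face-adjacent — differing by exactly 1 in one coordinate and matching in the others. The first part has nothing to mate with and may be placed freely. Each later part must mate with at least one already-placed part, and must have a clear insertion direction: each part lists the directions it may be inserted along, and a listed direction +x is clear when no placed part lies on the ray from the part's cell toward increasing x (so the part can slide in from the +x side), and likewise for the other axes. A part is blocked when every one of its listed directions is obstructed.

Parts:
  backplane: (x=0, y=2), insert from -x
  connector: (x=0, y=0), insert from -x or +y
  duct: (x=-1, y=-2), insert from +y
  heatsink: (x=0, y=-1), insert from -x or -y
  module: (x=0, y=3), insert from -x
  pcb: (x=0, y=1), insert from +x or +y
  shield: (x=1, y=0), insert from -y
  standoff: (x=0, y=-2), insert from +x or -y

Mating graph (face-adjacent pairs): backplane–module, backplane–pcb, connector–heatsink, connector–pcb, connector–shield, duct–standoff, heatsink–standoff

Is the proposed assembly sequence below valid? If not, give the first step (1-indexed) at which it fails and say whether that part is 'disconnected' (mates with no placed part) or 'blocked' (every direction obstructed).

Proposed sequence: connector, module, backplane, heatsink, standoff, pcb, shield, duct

Invalid at step 2 (disconnected)

1. connector@(0, 0) [-x clear] — {connector}
2. module@(0, 3) — no placed neighbour ⇒ disconnected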